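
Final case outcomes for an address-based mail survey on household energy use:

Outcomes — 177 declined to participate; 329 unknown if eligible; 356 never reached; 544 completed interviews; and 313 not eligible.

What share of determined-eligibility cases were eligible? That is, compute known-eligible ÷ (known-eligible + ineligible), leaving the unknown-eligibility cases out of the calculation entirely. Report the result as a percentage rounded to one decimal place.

77.5%

Eligible (known) → 544 + 177 + 356 = 1077
e = 1077 / (1077 + 313) = 1077 / 1390 = 0.7748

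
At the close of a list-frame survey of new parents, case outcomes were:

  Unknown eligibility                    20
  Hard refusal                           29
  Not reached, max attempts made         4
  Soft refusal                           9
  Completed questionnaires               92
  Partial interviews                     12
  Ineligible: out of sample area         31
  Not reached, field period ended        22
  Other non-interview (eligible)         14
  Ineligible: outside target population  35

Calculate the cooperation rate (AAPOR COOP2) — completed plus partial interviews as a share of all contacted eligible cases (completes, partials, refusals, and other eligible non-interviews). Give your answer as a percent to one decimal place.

Refusal or break-off = 29 + 9 = 38
No answer / not reached = 22 + 4 = 26
Not eligible = 35 + 31 = 66
Num → 92 + 12 = 104
Base → 92 + 12 + 38 + 14 = 156
COOP2 = 104 / 156 = 0.6667

66.7%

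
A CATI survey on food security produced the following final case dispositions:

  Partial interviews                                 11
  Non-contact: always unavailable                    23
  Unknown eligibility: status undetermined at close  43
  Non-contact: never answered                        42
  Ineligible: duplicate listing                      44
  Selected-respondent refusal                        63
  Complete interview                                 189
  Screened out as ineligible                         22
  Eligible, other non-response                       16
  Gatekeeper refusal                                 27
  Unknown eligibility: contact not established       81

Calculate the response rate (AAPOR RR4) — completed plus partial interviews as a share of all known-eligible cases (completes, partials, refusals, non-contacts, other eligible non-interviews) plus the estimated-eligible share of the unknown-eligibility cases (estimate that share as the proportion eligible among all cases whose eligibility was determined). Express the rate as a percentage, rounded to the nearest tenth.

Refused = 27 + 63 = 90
No contact after all attempts = 42 + 23 = 65
Undetermined eligibility = 81 + 43 = 124
Not eligible = 22 + 44 = 66
Top → 189 + 11 = 200
Eligible (known) → 189 + 11 + 90 + 65 + 16 = 371
e = 371 / (371 + 66) = 371 / 437 = 0.8490
Estimated eligible among unknowns → 0.8490 × 124 = 105.28
Base → 371 + 105.28 = 476.28
RR4 = 200 / 476.28 = 0.4199

42.0%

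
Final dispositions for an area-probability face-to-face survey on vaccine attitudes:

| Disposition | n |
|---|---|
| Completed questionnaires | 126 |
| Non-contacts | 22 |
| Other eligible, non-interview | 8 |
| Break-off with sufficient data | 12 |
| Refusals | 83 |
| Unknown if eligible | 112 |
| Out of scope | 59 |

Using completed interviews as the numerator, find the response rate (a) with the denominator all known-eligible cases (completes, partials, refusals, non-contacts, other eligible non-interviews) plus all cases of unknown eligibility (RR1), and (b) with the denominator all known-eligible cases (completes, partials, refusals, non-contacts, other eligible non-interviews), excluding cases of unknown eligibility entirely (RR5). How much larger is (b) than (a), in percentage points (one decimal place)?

Num: 126
Denom: 126 + 12 + 83 + 22 + 8 + 112 = 363
RR1 = 126 / 363 = 0.3471
Denom: 126 + 12 + 83 + 22 + 8 = 251
RR5 = 126 / 251 = 0.5020
Difference = 50.20 − 34.71 = 15.49 percentage points

15.5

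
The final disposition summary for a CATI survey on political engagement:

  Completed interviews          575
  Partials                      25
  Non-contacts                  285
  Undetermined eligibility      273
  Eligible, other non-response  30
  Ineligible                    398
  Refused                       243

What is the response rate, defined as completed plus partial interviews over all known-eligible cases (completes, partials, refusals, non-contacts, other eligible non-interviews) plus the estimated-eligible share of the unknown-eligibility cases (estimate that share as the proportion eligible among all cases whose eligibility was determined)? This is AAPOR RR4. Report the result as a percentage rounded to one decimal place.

44.1%

Top: 575 + 25 = 600
Determined eligible: 575 + 25 + 243 + 285 + 30 = 1158
e = 1158 / (1158 + 398) = 1158 / 1556 = 0.7442
Eligible share of unknowns: 0.7442 × 273 = 203.17
Denominator: 1158 + 203.17 = 1361.17
RR4 = 600 / 1361.17 = 0.4408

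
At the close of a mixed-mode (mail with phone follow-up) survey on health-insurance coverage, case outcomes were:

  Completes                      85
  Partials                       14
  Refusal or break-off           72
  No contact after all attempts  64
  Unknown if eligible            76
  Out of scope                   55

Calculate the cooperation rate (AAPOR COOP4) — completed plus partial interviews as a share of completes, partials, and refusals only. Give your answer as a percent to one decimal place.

57.9%

Numerator → 85 + 14 = 99
Denom → 85 + 14 + 72 = 171
COOP4 = 99 / 171 = 0.5789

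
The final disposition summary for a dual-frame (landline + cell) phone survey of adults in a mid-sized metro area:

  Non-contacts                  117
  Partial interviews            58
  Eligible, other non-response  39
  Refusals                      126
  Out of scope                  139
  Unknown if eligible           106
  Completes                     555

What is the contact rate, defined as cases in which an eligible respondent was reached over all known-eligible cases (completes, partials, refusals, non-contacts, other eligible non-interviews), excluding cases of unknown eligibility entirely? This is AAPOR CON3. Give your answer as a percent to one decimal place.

Top = 555 + 58 + 126 + 39 = 778
Base = 555 + 58 + 126 + 117 + 39 = 895
CON3 = 778 / 895 = 0.8693

86.9%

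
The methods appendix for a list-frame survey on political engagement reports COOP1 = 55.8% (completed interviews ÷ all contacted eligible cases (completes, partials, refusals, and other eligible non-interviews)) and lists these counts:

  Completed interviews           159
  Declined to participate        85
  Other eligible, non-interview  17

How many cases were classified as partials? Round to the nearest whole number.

COOP1 = 159 / D = 0.558
D = 159 / 0.558 = 284.9
Other denominator terms total 261
partials = 284.9 − 261 ≈ 24

24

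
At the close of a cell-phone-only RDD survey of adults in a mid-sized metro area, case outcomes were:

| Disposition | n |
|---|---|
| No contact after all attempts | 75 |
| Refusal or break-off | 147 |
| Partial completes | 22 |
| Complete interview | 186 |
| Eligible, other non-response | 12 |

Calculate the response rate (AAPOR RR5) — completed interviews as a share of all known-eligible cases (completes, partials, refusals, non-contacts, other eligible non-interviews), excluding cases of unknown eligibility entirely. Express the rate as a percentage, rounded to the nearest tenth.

42.1%

Num: 186
Denominator: 186 + 22 + 147 + 75 + 12 = 442
RR5 = 186 / 442 = 0.4208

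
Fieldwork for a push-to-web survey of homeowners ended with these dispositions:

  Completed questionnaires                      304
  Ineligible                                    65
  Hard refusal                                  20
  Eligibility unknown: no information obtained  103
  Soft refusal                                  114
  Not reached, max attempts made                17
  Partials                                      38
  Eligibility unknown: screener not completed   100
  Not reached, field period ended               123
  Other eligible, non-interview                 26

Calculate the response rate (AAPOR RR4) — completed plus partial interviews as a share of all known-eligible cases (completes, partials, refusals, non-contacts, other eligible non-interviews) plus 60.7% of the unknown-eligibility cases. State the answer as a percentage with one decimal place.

Refusals = 20 + 114 = 134
No answer / not reached = 123 + 17 = 140
Unknown if eligible = 100 + 103 = 203
Numerator = 304 + 38 = 342
Eligible (known) = 304 + 38 + 134 + 140 + 26 = 642
e × U = 0.6070 × 203 = 123.22
Base = 642 + 123.22 = 765.22
RR4 = 342 / 765.22 = 0.4469

44.7%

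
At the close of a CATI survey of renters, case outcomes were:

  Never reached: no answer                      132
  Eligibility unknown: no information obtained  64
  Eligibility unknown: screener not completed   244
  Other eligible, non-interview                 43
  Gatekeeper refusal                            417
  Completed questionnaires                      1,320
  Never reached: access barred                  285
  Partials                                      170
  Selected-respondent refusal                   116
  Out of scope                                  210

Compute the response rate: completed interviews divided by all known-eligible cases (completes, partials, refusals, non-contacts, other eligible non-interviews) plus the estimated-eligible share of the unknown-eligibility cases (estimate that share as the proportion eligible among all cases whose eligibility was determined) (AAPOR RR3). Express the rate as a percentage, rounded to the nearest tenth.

47.7%

Refused = 417 + 116 = 533
No contact after all attempts = 132 + 285 = 417
Undetermined eligibility = 244 + 64 = 308
Top: 1320
Known eligible: 1320 + 170 + 533 + 417 + 43 = 2483
e = 2483 / (2483 + 210) = 2483 / 2693 = 0.9220
e × U: 0.9220 × 308 = 283.98
Denominator: 2483 + 283.98 = 2766.98
RR3 = 1320 / 2766.98 = 0.4771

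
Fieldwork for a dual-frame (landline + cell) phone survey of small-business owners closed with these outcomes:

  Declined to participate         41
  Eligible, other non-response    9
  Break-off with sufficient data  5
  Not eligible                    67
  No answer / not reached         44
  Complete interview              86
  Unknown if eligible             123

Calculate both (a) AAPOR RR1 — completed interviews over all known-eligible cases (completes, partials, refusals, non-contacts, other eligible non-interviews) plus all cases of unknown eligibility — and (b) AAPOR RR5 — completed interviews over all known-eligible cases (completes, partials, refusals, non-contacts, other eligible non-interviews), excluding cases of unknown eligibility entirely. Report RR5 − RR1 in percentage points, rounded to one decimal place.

18.6

Top = 86
Base = 86 + 5 + 41 + 44 + 9 + 123 = 308
RR1 = 86 / 308 = 0.2792
Base = 86 + 5 + 41 + 44 + 9 = 185
RR5 = 86 / 185 = 0.4649
Difference = 46.49 − 27.92 = 18.57 percentage points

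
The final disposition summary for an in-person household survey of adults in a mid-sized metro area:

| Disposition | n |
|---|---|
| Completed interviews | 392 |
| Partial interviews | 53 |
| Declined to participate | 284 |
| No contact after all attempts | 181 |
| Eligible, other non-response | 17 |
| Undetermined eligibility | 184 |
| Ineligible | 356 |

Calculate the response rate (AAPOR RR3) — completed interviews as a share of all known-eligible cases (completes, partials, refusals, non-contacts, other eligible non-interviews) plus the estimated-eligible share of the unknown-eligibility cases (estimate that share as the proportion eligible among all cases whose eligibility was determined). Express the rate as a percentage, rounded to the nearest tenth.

37.0%

Num: 392
Eligible (known): 392 + 53 + 284 + 181 + 17 = 927
e = 927 / (927 + 356) = 927 / 1283 = 0.7225
Eligible share of unknowns: 0.7225 × 184 = 132.94
Denominator: 927 + 132.94 = 1059.94
RR3 = 392 / 1059.94 = 0.3698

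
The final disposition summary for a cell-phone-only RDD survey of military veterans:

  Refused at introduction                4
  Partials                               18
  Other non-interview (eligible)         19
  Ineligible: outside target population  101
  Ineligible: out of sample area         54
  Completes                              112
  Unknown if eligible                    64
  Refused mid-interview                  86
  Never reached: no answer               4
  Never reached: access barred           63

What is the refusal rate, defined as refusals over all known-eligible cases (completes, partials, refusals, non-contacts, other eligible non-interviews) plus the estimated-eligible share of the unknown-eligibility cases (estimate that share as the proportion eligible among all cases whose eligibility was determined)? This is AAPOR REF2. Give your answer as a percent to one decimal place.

25.8%

Refusals = 4 + 86 = 90
Non-contacts = 4 + 63 = 67
Screened out, ineligible = 101 + 54 = 155
Top = 90
Eligible (known) = 112 + 18 + 90 + 67 + 19 = 306
e = 306 / (306 + 155) = 306 / 461 = 0.6638
Estimated eligible among unknowns = 0.6638 × 64 = 42.48
Base = 306 + 42.48 = 348.48
REF2 = 90 / 348.48 = 0.2583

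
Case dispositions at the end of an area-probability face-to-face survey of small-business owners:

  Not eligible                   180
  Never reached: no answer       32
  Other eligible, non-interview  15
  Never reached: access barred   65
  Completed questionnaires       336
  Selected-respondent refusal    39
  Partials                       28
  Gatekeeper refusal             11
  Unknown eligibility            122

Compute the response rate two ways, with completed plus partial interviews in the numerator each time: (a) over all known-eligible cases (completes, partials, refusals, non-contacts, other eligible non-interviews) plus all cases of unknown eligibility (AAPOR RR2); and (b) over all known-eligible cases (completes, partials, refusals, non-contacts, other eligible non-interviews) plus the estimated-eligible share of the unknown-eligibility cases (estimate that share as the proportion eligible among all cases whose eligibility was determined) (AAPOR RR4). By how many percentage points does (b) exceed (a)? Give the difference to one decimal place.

Refusal or break-off = 11 + 39 = 50
No answer / not reached = 32 + 65 = 97
Top: 336 + 28 = 364
Denom: 336 + 28 + 50 + 97 + 15 + 122 = 648
RR2 = 364 / 648 = 0.5617
Eligible (known): 336 + 28 + 50 + 97 + 15 = 526
e = 526 / (526 + 180) = 526 / 706 = 0.7450
Eligible share of unknowns: 0.7450 × 122 = 90.89
Denom: 526 + 90.89 = 616.89
RR4 = 364 / 616.89 = 0.5901
Difference = 59.01 − 56.17 = 2.84 percentage points

2.8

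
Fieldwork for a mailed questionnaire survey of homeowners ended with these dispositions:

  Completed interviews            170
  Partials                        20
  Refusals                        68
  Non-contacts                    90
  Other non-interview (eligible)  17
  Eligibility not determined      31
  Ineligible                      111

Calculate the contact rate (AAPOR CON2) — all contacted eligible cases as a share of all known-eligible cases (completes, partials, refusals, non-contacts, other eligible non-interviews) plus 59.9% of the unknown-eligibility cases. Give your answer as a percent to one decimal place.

Top = 170 + 20 + 68 + 17 = 275
Eligible (known) = 170 + 20 + 68 + 90 + 17 = 365
Estimated eligible among unknowns = 0.5990 × 31 = 18.57
Base = 365 + 18.57 = 383.57
CON2 = 275 / 383.57 = 0.7169

71.7%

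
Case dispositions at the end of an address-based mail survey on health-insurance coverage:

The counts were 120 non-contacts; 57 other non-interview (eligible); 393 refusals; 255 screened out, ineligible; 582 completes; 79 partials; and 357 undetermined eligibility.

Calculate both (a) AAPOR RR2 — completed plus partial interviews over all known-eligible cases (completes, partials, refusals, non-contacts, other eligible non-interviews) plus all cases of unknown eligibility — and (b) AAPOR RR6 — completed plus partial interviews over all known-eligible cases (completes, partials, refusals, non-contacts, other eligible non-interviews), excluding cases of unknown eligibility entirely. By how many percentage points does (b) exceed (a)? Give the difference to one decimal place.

12.1

Num → 582 + 79 = 661
Base → 582 + 79 + 393 + 120 + 57 + 357 = 1588
RR2 = 661 / 1588 = 0.4162
Base → 582 + 79 + 393 + 120 + 57 = 1231
RR6 = 661 / 1231 = 0.5370
Difference = 53.70 − 41.62 = 12.08 percentage points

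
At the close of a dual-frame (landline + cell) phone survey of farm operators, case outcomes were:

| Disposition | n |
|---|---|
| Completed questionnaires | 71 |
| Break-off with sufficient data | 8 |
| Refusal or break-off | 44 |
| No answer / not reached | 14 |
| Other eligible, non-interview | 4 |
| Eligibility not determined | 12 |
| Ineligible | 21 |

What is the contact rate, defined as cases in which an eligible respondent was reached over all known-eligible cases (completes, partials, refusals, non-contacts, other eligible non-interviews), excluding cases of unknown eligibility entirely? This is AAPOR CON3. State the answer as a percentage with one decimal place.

Numerator = 71 + 8 + 44 + 4 = 127
Denominator = 71 + 8 + 44 + 14 + 4 = 141
CON3 = 127 / 141 = 0.9007

90.1%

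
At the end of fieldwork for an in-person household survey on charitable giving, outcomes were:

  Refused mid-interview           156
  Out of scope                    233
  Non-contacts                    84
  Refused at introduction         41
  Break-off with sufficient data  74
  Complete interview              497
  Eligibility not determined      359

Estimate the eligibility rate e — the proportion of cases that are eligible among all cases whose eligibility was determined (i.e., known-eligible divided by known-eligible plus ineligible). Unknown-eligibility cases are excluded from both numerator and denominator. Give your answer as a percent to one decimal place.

78.5%

Refusals = 41 + 156 = 197
Eligible (known) = 497 + 74 + 197 + 84 = 852
e = 852 / (852 + 233) = 852 / 1085 = 0.7853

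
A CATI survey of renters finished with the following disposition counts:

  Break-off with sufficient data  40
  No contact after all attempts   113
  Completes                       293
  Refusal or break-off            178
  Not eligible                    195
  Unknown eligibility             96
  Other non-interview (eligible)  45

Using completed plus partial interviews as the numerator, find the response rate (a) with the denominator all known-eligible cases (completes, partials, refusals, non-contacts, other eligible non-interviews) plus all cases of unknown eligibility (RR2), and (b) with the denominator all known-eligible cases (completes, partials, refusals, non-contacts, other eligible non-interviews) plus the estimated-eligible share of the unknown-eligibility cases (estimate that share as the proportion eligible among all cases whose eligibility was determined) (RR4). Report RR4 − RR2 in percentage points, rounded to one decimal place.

1.3

Num = 293 + 40 = 333
Denominator = 293 + 40 + 178 + 113 + 45 + 96 = 765
RR2 = 333 / 765 = 0.4353
Known eligible = 293 + 40 + 178 + 113 + 45 = 669
e = 669 / (669 + 195) = 669 / 864 = 0.7743
e × U = 0.7743 × 96 = 74.33
Denominator = 669 + 74.33 = 743.33
RR4 = 333 / 743.33 = 0.4480
Difference = 44.80 − 43.53 = 1.27 percentage points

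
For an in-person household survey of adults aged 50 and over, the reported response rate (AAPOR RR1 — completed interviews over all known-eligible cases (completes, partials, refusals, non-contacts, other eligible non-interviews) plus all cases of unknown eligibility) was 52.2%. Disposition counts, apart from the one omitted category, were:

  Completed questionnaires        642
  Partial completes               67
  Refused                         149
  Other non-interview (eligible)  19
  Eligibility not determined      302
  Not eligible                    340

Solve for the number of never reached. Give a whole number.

RR1 = 642 / D = 0.522
D = 642 / 0.522 = 1229.9
Other denominator terms total 1179
never reached = 1229.9 − 1179 ≈ 51

51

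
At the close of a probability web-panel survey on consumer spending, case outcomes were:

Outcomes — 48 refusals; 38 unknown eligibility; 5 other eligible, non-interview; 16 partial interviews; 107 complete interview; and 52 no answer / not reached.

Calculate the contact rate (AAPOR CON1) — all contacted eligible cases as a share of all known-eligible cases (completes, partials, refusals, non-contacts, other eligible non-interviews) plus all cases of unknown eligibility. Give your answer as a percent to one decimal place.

66.2%

Numerator: 107 + 16 + 48 + 5 = 176
Denom: 107 + 16 + 48 + 52 + 5 + 38 = 266
CON1 = 176 / 266 = 0.6617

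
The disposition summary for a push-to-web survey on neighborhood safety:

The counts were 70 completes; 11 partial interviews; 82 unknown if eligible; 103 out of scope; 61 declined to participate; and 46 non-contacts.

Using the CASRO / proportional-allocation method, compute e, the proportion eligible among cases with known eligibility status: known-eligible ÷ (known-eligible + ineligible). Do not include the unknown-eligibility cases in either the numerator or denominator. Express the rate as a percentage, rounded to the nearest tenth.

64.6%

Known eligible: 70 + 11 + 61 + 46 = 188
e = 188 / (188 + 103) = 188 / 291 = 0.6460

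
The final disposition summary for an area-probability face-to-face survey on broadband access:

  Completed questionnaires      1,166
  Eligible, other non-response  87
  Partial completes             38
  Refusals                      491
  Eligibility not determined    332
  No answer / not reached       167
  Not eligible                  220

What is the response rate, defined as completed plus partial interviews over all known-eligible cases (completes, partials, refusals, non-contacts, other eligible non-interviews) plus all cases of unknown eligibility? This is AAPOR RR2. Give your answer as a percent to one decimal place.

52.8%

Numerator = 1166 + 38 = 1204
Denominator = 1166 + 38 + 491 + 167 + 87 + 332 = 2281
RR2 = 1204 / 2281 = 0.5278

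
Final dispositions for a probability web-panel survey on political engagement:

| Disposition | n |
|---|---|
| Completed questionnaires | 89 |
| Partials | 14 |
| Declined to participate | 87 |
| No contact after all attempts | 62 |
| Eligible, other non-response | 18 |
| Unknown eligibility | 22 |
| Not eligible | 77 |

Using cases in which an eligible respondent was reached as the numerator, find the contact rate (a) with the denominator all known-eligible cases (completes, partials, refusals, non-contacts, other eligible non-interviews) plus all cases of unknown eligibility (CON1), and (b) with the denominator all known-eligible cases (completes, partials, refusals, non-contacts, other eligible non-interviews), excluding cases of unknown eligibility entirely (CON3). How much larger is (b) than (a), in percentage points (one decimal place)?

5.8

Numerator = 89 + 14 + 87 + 18 = 208
Denominator = 89 + 14 + 87 + 62 + 18 + 22 = 292
CON1 = 208 / 292 = 0.7123
Denominator = 89 + 14 + 87 + 62 + 18 = 270
CON3 = 208 / 270 = 0.7704
Difference = 77.04 − 71.23 = 5.81 percentage points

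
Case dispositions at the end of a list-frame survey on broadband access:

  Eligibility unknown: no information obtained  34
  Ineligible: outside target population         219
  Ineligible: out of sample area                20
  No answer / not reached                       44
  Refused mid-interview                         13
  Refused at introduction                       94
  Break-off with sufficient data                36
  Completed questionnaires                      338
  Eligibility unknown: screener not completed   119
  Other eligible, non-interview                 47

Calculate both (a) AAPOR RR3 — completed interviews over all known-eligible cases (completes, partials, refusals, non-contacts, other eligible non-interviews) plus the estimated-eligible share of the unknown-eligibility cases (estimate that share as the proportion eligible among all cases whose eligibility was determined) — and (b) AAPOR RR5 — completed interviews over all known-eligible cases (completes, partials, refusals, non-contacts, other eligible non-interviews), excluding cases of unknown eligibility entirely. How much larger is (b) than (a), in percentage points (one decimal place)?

9.4

Refused = 94 + 13 = 107
Undetermined eligibility = 119 + 34 = 153
Out of scope = 219 + 20 = 239
Top: 338
Determined eligible: 338 + 36 + 107 + 44 + 47 = 572
e = 572 / (572 + 239) = 572 / 811 = 0.7053
Estimated eligible among unknowns: 0.7053 × 153 = 107.91
Denominator: 572 + 107.91 = 679.91
RR3 = 338 / 679.91 = 0.4971
Denominator: 338 + 36 + 107 + 44 + 47 = 572
RR5 = 338 / 572 = 0.5909
Difference = 59.09 − 49.71 = 9.38 percentage points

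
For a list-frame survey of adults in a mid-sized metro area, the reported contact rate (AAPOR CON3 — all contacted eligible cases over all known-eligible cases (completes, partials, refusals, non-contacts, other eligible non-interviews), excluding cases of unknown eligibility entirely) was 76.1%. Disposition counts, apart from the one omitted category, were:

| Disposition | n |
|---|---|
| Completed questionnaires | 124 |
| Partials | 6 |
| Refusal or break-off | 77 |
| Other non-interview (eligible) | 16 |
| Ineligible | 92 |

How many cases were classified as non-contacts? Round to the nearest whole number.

70

Num: 124 + 6 + 77 + 16 = 223
CON3 = 223 / D = 0.761
D = 223 / 0.761 = 293.0
Rest of base = 223
non-contacts = 293.0 − 223 ≈ 70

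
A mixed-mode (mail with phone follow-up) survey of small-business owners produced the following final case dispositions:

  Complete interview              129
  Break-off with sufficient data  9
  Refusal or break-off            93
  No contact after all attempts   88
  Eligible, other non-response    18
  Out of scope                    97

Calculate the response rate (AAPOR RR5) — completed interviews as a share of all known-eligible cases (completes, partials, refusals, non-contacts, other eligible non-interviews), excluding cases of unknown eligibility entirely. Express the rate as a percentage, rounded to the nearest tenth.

38.3%

Num → 129
Denominator → 129 + 9 + 93 + 88 + 18 = 337
RR5 = 129 / 337 = 0.3828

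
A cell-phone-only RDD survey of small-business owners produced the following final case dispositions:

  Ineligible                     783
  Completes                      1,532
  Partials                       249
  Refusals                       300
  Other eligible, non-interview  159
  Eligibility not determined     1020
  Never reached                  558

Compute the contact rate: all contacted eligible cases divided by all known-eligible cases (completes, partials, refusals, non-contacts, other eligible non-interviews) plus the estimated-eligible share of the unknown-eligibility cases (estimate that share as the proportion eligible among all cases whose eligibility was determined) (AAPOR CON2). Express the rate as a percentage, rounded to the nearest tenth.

62.3%

Top = 1532 + 249 + 300 + 159 = 2240
Determined eligible = 1532 + 249 + 300 + 558 + 159 = 2798
e = 2798 / (2798 + 783) = 2798 / 3581 = 0.7813
Eligible share of unknowns = 0.7813 × 1020 = 796.93
Denominator = 2798 + 796.93 = 3594.93
CON2 = 2240 / 3594.93 = 0.6231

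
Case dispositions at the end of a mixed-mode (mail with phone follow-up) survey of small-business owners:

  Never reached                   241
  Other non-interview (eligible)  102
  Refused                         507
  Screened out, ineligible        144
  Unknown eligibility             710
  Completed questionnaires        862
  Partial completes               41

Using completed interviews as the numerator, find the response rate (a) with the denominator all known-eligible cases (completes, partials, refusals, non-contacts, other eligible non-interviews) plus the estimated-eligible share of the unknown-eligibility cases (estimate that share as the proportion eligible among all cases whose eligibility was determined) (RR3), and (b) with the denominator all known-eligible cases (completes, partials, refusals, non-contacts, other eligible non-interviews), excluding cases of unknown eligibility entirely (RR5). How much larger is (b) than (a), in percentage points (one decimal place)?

Numerator = 862
Eligible (known) = 862 + 41 + 507 + 241 + 102 = 1753
e = 1753 / (1753 + 144) = 1753 / 1897 = 0.9241
Eligible share of unknowns = 0.9241 × 710 = 656.11
Denom = 1753 + 656.11 = 2409.11
RR3 = 862 / 2409.11 = 0.3578
Denom = 862 + 41 + 507 + 241 + 102 = 1753
RR5 = 862 / 1753 = 0.4917
Difference = 49.17 − 35.78 = 13.39 percentage points

13.4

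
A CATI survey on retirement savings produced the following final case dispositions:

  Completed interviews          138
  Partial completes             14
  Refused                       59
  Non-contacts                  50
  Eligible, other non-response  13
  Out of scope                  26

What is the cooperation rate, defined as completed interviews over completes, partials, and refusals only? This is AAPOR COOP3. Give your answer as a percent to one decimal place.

Top = 138
Base = 138 + 14 + 59 = 211
COOP3 = 138 / 211 = 0.6540

65.4%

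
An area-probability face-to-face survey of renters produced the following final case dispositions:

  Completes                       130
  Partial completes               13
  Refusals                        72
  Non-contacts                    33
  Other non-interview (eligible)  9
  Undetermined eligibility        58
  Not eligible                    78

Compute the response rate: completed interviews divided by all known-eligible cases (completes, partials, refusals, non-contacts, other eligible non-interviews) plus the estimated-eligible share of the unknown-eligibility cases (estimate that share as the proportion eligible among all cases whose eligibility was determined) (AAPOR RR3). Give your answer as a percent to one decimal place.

Numerator: 130
Eligible (known): 130 + 13 + 72 + 33 + 9 = 257
e = 257 / (257 + 78) = 257 / 335 = 0.7672
Estimated eligible among unknowns: 0.7672 × 58 = 44.50
Denom: 257 + 44.50 = 301.50
RR3 = 130 / 301.50 = 0.4312

43.1%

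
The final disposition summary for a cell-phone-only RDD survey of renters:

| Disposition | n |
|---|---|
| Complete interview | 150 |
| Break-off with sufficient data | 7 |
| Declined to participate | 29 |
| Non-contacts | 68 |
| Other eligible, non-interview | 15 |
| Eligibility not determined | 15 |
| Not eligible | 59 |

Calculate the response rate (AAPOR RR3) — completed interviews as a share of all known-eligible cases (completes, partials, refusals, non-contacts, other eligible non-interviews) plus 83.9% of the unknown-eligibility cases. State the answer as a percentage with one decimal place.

53.3%

Top → 150
Eligible (known) → 150 + 7 + 29 + 68 + 15 = 269
Estimated eligible among unknowns → 0.8390 × 15 = 12.58
Denom → 269 + 12.58 = 281.58
RR3 = 150 / 281.58 = 0.5327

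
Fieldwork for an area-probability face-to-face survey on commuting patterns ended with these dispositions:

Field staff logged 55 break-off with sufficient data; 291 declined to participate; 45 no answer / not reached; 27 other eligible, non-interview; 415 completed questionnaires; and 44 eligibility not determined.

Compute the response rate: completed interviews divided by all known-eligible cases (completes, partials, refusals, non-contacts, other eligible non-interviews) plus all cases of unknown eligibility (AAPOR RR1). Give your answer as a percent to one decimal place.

47.3%

Num: 415
Base: 415 + 55 + 291 + 45 + 27 + 44 = 877
RR1 = 415 / 877 = 0.4732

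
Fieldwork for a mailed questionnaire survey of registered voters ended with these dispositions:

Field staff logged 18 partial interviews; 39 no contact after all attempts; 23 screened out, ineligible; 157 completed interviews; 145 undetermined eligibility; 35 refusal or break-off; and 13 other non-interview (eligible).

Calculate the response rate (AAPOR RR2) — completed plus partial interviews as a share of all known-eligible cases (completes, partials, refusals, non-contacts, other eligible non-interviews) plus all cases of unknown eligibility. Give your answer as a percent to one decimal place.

Num → 157 + 18 = 175
Denom → 157 + 18 + 35 + 39 + 13 + 145 = 407
RR2 = 175 / 407 = 0.4300

43.0%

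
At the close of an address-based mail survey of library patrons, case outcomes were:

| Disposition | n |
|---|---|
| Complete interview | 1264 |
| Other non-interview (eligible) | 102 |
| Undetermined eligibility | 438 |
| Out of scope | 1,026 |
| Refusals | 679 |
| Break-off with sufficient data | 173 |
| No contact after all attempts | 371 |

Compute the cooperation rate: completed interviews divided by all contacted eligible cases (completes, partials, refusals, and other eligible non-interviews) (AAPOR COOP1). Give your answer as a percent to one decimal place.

Top → 1264
Denominator → 1264 + 173 + 679 + 102 = 2218
COOP1 = 1264 / 2218 = 0.5699

57.0%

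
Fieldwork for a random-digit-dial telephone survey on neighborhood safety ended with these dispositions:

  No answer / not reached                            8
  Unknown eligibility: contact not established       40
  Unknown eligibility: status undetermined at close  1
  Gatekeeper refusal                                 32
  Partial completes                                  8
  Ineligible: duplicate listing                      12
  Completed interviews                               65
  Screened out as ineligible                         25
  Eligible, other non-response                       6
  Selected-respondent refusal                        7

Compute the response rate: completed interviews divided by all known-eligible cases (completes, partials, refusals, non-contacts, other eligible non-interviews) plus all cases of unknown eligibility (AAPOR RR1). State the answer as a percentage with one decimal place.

Refused = 32 + 7 = 39
Unknown if eligible = 40 + 1 = 41
Ineligible = 25 + 12 = 37
Numerator: 65
Denominator: 65 + 8 + 39 + 8 + 6 + 41 = 167
RR1 = 65 / 167 = 0.3892

38.9%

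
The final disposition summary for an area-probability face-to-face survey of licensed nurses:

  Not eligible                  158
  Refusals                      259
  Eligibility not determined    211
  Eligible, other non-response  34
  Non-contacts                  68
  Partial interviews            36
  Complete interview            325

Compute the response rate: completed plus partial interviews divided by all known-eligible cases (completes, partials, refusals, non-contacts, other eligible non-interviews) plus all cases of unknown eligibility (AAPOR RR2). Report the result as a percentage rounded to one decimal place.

Num: 325 + 36 = 361
Denom: 325 + 36 + 259 + 68 + 34 + 211 = 933
RR2 = 361 / 933 = 0.3869

38.7%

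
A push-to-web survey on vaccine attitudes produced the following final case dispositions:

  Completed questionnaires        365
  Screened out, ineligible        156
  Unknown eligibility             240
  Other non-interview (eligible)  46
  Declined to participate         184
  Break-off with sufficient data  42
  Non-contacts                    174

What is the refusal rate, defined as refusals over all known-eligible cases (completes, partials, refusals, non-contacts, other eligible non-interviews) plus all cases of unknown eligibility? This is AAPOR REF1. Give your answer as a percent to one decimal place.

17.5%

Numerator: 184
Base: 365 + 42 + 184 + 174 + 46 + 240 = 1051
REF1 = 184 / 1051 = 0.1751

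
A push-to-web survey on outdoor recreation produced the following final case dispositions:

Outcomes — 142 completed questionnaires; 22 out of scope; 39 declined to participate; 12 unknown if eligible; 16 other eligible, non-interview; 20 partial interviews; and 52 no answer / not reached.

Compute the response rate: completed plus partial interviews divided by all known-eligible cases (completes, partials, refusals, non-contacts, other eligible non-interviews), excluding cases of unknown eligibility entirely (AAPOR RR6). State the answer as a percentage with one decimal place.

60.2%

Numerator: 142 + 20 = 162
Base: 142 + 20 + 39 + 52 + 16 = 269
RR6 = 162 / 269 = 0.6022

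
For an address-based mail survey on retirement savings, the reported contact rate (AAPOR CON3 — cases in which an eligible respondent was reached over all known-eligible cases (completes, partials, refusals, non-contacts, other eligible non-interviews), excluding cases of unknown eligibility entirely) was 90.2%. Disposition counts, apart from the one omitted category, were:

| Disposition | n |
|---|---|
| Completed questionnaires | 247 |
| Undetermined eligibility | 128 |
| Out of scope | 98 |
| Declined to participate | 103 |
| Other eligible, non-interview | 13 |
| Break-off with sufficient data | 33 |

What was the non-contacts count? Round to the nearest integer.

43

Numerator = 247 + 33 + 103 + 13 = 396
CON3 = 396 / D = 0.902
D = 396 / 0.902 = 439.0
Remaining denominator categories sum to 396
non-contacts = 439.0 − 396 ≈ 43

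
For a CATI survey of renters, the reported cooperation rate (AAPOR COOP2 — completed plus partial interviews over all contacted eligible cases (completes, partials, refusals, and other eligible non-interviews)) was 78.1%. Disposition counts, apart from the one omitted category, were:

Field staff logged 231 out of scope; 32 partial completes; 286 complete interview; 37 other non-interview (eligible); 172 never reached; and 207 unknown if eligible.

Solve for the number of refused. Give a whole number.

Numerator → 286 + 32 = 318
COOP2 = 318 / D = 0.781
D = 318 / 0.781 = 407.2
Other denominator terms total 355
refused = 407.2 − 355 ≈ 52

52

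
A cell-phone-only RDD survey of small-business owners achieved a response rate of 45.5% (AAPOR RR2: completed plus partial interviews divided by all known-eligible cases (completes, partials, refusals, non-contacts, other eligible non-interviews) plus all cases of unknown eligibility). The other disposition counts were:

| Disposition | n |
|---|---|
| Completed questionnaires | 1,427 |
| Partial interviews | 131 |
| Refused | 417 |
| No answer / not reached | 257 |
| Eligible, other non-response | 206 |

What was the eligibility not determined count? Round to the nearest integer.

986

Numerator → 1427 + 131 = 1558
RR2 = 1558 / D = 0.455
D = 1558 / 0.455 = 3424.2
Remaining denominator categories sum to 2438
eligibility not determined = 3424.2 − 2438 ≈ 986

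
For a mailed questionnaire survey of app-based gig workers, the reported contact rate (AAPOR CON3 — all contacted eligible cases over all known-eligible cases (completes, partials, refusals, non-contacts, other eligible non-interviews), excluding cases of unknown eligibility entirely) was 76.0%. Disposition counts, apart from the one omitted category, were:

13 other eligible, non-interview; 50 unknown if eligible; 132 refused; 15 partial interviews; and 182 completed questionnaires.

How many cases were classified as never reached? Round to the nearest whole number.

Top: 182 + 15 + 132 + 13 = 342
CON3 = 342 / D = 0.760
D = 342 / 0.760 = 450.0
Rest of base = 342
never reached = 450.0 − 342 ≈ 108

108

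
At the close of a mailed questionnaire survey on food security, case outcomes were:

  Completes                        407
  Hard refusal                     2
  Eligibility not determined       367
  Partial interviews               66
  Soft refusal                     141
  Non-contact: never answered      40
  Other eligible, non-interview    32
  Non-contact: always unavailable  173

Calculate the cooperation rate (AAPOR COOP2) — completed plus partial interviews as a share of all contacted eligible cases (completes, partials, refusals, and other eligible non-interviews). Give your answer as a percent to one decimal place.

73.0%

Refusal or break-off = 2 + 141 = 143
No answer / not reached = 40 + 173 = 213
Top → 407 + 66 = 473
Denom → 407 + 66 + 143 + 32 = 648
COOP2 = 473 / 648 = 0.7299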